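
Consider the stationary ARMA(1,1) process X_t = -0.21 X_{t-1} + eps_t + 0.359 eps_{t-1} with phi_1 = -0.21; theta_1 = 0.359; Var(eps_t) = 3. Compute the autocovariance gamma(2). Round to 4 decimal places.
\gamma(2) = -0.0908

Multiply the model equation by X_{t-k} and take expectations. With theta_0 = psi_0 = 1 and psi_j the MA(infinity) weights, this gives
  gamma(k) - sum_i phi_i gamma(k-i) = c_k,
  c_k = sigma^2 * sum_{j=k..q} theta_j psi_{j-k}   (c_k = 0 for k > q),
using gamma(-m) = gamma(m).
psi-weights needed (psi_j = theta_j + sum_i phi_i psi_{j-i}):
  psi_1 = theta_1 + phi_1 = 0.359 + (-0.21) = 0.149
Right-hand sides:
  c_0 = sigma^2 (1 + theta_1 psi_1) = 3 * (1 + (0.359)(0.149)) = 3 * 1.053491 = 3.160473
  c_1 = sigma^2 theta_1 = 3 * (0.359) = 1.077
  c_2 = 0
Equations for k = 0 and k = 1 (AR order 1):
  gamma(0) = phi_1 gamma(1) + c_0
  gamma(1) = phi_1 gamma(0) + c_1
Substituting the second into the first: gamma(0) (1 - phi_1^2) = c_0 + phi_1 c_1, so
  gamma(0) = (c_0 + phi_1 c_1) / (1 - phi_1^2) = (3.160473 + (-0.21)(1.077)) / (1 - (-0.21)^2) = 2.934303 / 0.9559 = 3.069676.
  gamma(1) = phi_1 gamma(0) + c_1 = (-0.21)(3.069676) + (1.077) = 0.432368.
For k = 2 (> q): gamma(2) = phi_1 gamma(1) = (-0.21)(0.432368) = -0.090797.
Therefore gamma(2) = -0.0908 (to 4 decimal places).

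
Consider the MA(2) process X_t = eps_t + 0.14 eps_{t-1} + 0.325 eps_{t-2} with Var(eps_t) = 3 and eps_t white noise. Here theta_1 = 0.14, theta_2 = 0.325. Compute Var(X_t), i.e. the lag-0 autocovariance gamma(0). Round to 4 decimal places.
\gamma(0) = 3.3757

For an MA(q) process X_t = eps_t + sum_i theta_i eps_{t-i} with
Var(eps_t) = sigma^2, the variance is
  gamma(0) = sigma^2 * (1 + sum_i theta_i^2).
  sum_i theta_i^2 = (0.14)^2 + (0.325)^2 = 0.0196 + 0.105625 = 0.125225.
  gamma(0) = 3 * (1 + 0.125225) = 3 * 1.125225 = 3.375675, which rounds to 3.3757.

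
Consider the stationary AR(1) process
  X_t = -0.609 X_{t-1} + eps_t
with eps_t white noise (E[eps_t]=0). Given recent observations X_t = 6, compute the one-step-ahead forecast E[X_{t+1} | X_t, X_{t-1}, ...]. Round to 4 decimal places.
E[X_{t+1} \mid \mathcal F_t] = -3.6540

For an AR(p) model X_t = c + sum_i phi_i X_{t-i} + eps_t, the
one-step-ahead conditional mean is
  E[X_{t+1} | X_t, ...] = c + sum_i phi_i X_{t+1-i}.
Substitute known values:
  E[X_{t+1} | ...] = (-0.609) * (6)
                   = -3.6540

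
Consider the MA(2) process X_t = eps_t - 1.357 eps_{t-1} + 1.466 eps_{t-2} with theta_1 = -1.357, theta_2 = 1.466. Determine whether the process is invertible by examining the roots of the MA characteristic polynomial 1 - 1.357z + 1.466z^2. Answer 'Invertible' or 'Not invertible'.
\text{Not invertible}

The MA(q) characteristic polynomial is P(z) = 1 - 1.357z + 1.466z^2.
Invertibility requires all roots to lie outside the unit circle, i.e. |z| > 1 for every root.
Set 1 + (-1.357) z + (1.466) z^2 = 0, i.e. a z^2 + b z + c = 0 with a = 1.466, b = -1.357, c = 1.
Discriminant D = b^2 - 4ac = (-1.357)^2 - 4*(1.466)*1 = 1.841449 - (5.864) = -4.022551.
D < 0, so the roots are the complex-conjugate pair z = (-b +/- i sqrt(-D)) / (2a) = 0.4628 +/- 0.684i.
For a conjugate pair |z|^2 = z * conj(z) = (product of roots) = c/a = 1/(1.466) = 0.682128, so |z| = sqrt(0.682128) = 0.8259 for both roots.
Moduli of all roots: 0.8259, 0.8259.
All moduli strictly greater than 1? No.
Verdict: Not invertible.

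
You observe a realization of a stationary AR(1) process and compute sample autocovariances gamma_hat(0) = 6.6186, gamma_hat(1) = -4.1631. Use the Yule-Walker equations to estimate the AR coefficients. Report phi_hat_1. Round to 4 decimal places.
\hat\phi_{1} = -0.6290

The Yule-Walker equations for an AR(p) process read, in matrix form,
  Gamma_p phi = r_p,   with   (Gamma_p)_{ij} = gamma(|i - j|),
                       (r_p)_i = gamma(i),   i,j = 1..p.
Substitute the sample gammas (Toeplitz matrix and right-hand side of size 1):
  Gamma_p = [[6.6186]]
  r_p     = [-4.1631]
With p = 1 this is the single equation gamma(0) phi_1 = gamma(1):
  phi_hat_1 = gamma(1) / gamma(0) = -4.1631 / 6.6186 = -0.6290.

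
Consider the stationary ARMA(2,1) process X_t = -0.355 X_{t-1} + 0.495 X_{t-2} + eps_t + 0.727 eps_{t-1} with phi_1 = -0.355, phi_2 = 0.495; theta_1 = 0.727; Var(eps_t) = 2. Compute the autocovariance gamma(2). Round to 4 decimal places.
\gamma(2) = 0.9525

Multiply the model equation by X_{t-k} and take expectations. With theta_0 = psi_0 = 1 and psi_j the MA(infinity) weights, this gives
  gamma(k) - sum_i phi_i gamma(k-i) = c_k,
  c_k = sigma^2 * sum_{j=k..q} theta_j psi_{j-k}   (c_k = 0 for k > q),
using gamma(-m) = gamma(m).
psi-weights needed (psi_j = theta_j + sum_i phi_i psi_{j-i}):
  psi_1 = theta_1 + phi_1 = 0.727 + (-0.355) = 0.372
Right-hand sides:
  c_0 = sigma^2 (1 + theta_1 psi_1) = 2 * (1 + (0.727)(0.372)) = 2 * 1.270444 = 2.540888
  c_1 = sigma^2 theta_1 = 2 * (0.727) = 1.454
  c_2 = 0
Equations for k = 0, 1, 2 (AR order 2, c_2 = 0):
  (E0) gamma(0) = phi_1 gamma(1) + phi_2 gamma(2) + c_0
  (E1) gamma(1) = phi_1 gamma(0) + phi_2 gamma(1) + c_1
  (E2) gamma(2) = phi_1 gamma(1) + phi_2 gamma(0)
From (E1): gamma(1) = A gamma(0) + B with
  A = phi_1 / (1 - phi_2) = -0.355 / 0.505 = -0.70297,   B = c_1 / (1 - phi_2) = 1.454 / 0.505 = 2.879208.
Insert (E2) into (E0): gamma(0) (1 - phi_2^2) = phi_1 (1 + phi_2) gamma(1) + c_0.
  phi_1 (1 + phi_2) = (-0.355)(1.495) = -0.530725,   1 - phi_2^2 = 0.754975.
Replace gamma(1) by A gamma(0) + B and collect gamma(0):
  gamma(0) [0.754975 - (-0.530725)(-0.70297)] = (-0.530725)(2.879208) + 2.540888
  gamma(0) * 0.381891 = 1.01282
  gamma(0) = 1.01282 / 0.381891 = 2.652118.
  gamma(1) = A gamma(0) + B = (-0.70297)(2.652118) + (2.879208) = 1.014847.
  gamma(2) = phi_1 gamma(1) + phi_2 gamma(0) = (-0.355)(1.014847) + (0.495)(2.652118) = 0.952528.
Therefore gamma(2) = 0.9525 (to 4 decimal places).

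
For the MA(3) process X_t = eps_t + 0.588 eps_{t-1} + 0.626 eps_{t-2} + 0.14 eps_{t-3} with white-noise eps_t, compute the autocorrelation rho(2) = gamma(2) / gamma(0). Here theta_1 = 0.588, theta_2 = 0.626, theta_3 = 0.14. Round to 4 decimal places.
\rho(2) = 0.4031

For an MA(q) process with theta_0 = 1, the autocovariance is
  gamma(k) = sigma^2 * sum_{i=0..q-k} theta_i * theta_{i+k},
and rho(k) = gamma(k) / gamma(0). Sigma^2 cancels.
  numerator   = (1)*(0.626) + (0.588)*(0.14) = 0.70832.
  denominator = (1)^2 + (0.588)^2 + (0.626)^2 + (0.14)^2 = 1.75722.
  rho(2) = 0.70832 / 1.75722 = 0.4031.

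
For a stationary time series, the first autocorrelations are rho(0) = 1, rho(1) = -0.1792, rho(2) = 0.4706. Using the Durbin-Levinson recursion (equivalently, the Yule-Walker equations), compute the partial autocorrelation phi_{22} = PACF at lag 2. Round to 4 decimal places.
\phi_{22} = 0.4530

The PACF at lag k is phi_{kk}, the last component of the solution
to the Yule-Walker system G_k phi = r_k where
  (G_k)_{ij} = rho(|i - j|), (r_k)_i = rho(i), i,j = 1..k.
Equivalently, Durbin-Levinson gives phi_{kk} iteratively:
  phi_{11} = rho(1)
  phi_{kk} = [rho(k) - sum_{j=1..k-1} phi_{k-1,j} rho(k-j)]
            / [1 - sum_{j=1..k-1} phi_{k-1,j} rho(j)],
  phi_{k,j} = phi_{k-1,j} - phi_{kk} phi_{k-1,k-j},  j = 1..k-1.
Step k = 1:
  phi_11 = rho(1) = -0.1792.
Step k = 2:
  phi_22 = [rho(2) - phi_11 rho(1)] / [1 - phi_11 rho(1)] = [0.4706 - (-0.1792)(-0.1792)] / [1 - (-0.1792)(-0.1792)]
         = 0.43848736 / 0.96788736 = 0.453.
Therefore phi_{22} = 0.4530.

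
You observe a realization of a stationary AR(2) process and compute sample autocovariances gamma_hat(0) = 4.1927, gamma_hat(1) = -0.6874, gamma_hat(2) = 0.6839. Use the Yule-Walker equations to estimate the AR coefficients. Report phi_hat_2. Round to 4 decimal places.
\hat\phi_{2} = 0.1400

The Yule-Walker equations for an AR(p) process read, in matrix form,
  Gamma_p phi = r_p,   with   (Gamma_p)_{ij} = gamma(|i - j|),
                       (r_p)_i = gamma(i),   i,j = 1..p.
Substitute the sample gammas (Toeplitz matrix and right-hand side of size 2):
  Gamma_p = [[4.1927, -0.6874], [-0.6874, 4.1927]]
  r_p     = [-0.6874, 0.6839]
Written out:
  4.1927 phi_1 - 0.6874 phi_2 = -0.6874
  -0.6874 phi_1 + 4.1927 phi_2 = 0.6839
Solve by Cramer's rule:
  det = gamma(0)^2 - gamma(1)^2 = (4.1927)^2 - (-0.6874)^2 = 17.57873329 - 0.47251876 = 17.10621453
  phi_hat_1 = [gamma(1) gamma(0) - gamma(1) gamma(2)] / det = [(-0.6874)(4.1927) - (-0.6874)(0.6839)] / 17.10621453 = -2.41194912 / 17.10621453 = -0.141
  phi_hat_2 = [gamma(0) gamma(2) - gamma(1)^2] / det = [(4.1927)(0.6839) - (-0.6874)^2] / 17.10621453 = 2.39486877 / 17.10621453 = 0.14
So phi_hat = [-0.1410, 0.1400].
Therefore phi_hat_2 = 0.1400.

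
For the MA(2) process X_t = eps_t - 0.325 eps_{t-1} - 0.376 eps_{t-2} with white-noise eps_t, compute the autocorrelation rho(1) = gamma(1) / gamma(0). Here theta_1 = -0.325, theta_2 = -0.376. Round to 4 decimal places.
\rho(1) = -0.1626

For an MA(q) process with theta_0 = 1, the autocovariance is
  gamma(k) = sigma^2 * sum_{i=0..q-k} theta_i * theta_{i+k},
and rho(k) = gamma(k) / gamma(0). Sigma^2 cancels.
  numerator   = (1)*(-0.325) + (-0.325)*(-0.376) = -0.2028.
  denominator = (1)^2 + (-0.325)^2 + (-0.376)^2 = 1.247001.
  rho(1) = -0.2028 / 1.247001 = -0.1626.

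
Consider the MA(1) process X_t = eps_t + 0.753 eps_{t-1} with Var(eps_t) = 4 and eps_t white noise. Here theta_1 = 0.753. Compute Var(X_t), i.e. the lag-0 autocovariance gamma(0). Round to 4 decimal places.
\gamma(0) = 6.2680

For an MA(q) process X_t = eps_t + sum_i theta_i eps_{t-i} with
Var(eps_t) = sigma^2, the variance is
  gamma(0) = sigma^2 * (1 + sum_i theta_i^2).
  sum_i theta_i^2 = (0.753)^2 = 0.567009.
  gamma(0) = 4 * (1 + 0.567009) = 4 * 1.567009 = 6.268036, which rounds to 6.2680.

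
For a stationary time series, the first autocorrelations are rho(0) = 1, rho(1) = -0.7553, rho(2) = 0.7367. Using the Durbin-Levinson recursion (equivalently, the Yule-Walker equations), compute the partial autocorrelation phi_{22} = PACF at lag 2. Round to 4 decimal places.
\phi_{22} = 0.3870

The PACF at lag k is phi_{kk}, the last component of the solution
to the Yule-Walker system G_k phi = r_k where
  (G_k)_{ij} = rho(|i - j|), (r_k)_i = rho(i), i,j = 1..k.
Equivalently, Durbin-Levinson gives phi_{kk} iteratively:
  phi_{11} = rho(1)
  phi_{kk} = [rho(k) - sum_{j=1..k-1} phi_{k-1,j} rho(k-j)]
            / [1 - sum_{j=1..k-1} phi_{k-1,j} rho(j)],
  phi_{k,j} = phi_{k-1,j} - phi_{kk} phi_{k-1,k-j},  j = 1..k-1.
Step k = 1:
  phi_11 = rho(1) = -0.7553.
Step k = 2:
  phi_22 = [rho(2) - phi_11 rho(1)] / [1 - phi_11 rho(1)] = [0.7367 - (-0.7553)(-0.7553)] / [1 - (-0.7553)(-0.7553)]
         = 0.16622191 / 0.42952191 = 0.387.
Therefore phi_{22} = 0.3870.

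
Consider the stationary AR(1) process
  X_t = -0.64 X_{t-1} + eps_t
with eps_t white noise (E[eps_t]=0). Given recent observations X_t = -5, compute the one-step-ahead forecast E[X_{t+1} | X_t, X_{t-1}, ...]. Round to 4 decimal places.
E[X_{t+1} \mid \mathcal F_t] = 3.2000

For an AR(p) model X_t = c + sum_i phi_i X_{t-i} + eps_t, the
one-step-ahead conditional mean is
  E[X_{t+1} | X_t, ...] = c + sum_i phi_i X_{t+1-i}.
Substitute known values:
  E[X_{t+1} | ...] = (-0.64) * (-5)
                   = 3.2000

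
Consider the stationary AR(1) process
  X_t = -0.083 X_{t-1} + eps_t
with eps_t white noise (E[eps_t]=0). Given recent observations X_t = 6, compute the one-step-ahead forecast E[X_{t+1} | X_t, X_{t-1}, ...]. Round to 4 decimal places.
E[X_{t+1} \mid \mathcal F_t] = -0.4980

For an AR(p) model X_t = c + sum_i phi_i X_{t-i} + eps_t, the
one-step-ahead conditional mean is
  E[X_{t+1} | X_t, ...] = c + sum_i phi_i X_{t+1-i}.
Substitute known values:
  E[X_{t+1} | ...] = (-0.083) * (6)
                   = -0.4980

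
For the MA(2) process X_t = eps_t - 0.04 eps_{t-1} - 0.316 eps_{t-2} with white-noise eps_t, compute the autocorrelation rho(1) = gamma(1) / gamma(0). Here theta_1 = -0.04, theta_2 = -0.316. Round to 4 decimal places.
\rho(1) = -0.0248

For an MA(q) process with theta_0 = 1, the autocovariance is
  gamma(k) = sigma^2 * sum_{i=0..q-k} theta_i * theta_{i+k},
and rho(k) = gamma(k) / gamma(0). Sigma^2 cancels.
  numerator   = (1)*(-0.04) + (-0.04)*(-0.316) = -0.02736.
  denominator = (1)^2 + (-0.04)^2 + (-0.316)^2 = 1.101456.
  rho(1) = -0.02736 / 1.101456 = -0.0248.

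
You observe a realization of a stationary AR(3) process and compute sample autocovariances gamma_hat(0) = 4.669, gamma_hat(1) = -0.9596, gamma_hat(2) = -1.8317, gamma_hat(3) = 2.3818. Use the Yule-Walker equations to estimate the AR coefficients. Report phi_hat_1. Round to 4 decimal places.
\hat\phi_{1} = -0.1200

The Yule-Walker equations for an AR(p) process read, in matrix form,
  Gamma_p phi = r_p,   with   (Gamma_p)_{ij} = gamma(|i - j|),
                       (r_p)_i = gamma(i),   i,j = 1..p.
Substitute the sample gammas (Toeplitz matrix and right-hand side of size 3):
  Gamma_p = [[4.669, -0.9596, -1.8317], [-0.9596, 4.669, -0.9596], [-1.8317, -0.9596, 4.669]]
  r_p     = [-0.9596, -1.8317, 2.3818]
Written out (R1..R3):
  (R1) 4.669 phi_1 - 0.9596 phi_2 - 1.8317 phi_3 = -0.9596
  (R2) -0.9596 phi_1 + 4.669 phi_2 - 0.9596 phi_3 = -1.8317
  (R3) -1.8317 phi_1 - 0.9596 phi_2 + 4.669 phi_3 = 2.3818
Gaussian elimination:
  R2 <- R2 - (-0.9596/4.669) R1 = R2 - (-0.205526) R1:  4.471777 phi_2 - 1.336062 phi_3 = -2.028923
  R3 <- R3 - (-1.8317/4.669) R1 = R3 - (-0.392311) R1:  -1.336062 phi_2 + 3.950404 phi_3 = 2.005338
  R3 <- R3 - (-1.336062/4.471777) R2 = R3 - (-0.298776) R2:  3.55122 phi_3 = 1.399144
Back-substitution:
  phi_hat_3 = 1.399144 / 3.55122 = 0.39399
  phi_hat_2 = (-2.028923 - (-1.336062)(0.39399)) / 4.471777 = -0.336002
  phi_hat_1 = (-0.9596 - (-0.9596)(-0.336002) - (-1.8317)(0.39399)) / 4.669 = -0.120016
So phi_hat = [-0.1200, -0.3360, 0.3940].
Therefore phi_hat_1 = -0.1200.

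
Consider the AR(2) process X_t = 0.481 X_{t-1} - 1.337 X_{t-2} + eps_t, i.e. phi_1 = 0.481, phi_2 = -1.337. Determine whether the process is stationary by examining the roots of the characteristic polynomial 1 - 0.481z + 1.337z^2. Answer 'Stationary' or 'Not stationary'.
\text{Not stationary}

The AR(p) characteristic polynomial is P(z) = 1 - 0.481z + 1.337z^2.
Stationarity requires all roots to lie outside the unit circle, i.e. |z| > 1 for every root.
Set 1 + (-0.481) z + (1.337) z^2 = 0, i.e. a z^2 + b z + c = 0 with a = 1.337, b = -0.481, c = 1.
Discriminant D = b^2 - 4ac = (-0.481)^2 - 4*(1.337)*1 = 0.231361 - (5.348) = -5.116639.
D < 0, so the roots are the complex-conjugate pair z = (-b +/- i sqrt(-D)) / (2a) = 0.1799 +/- 0.8459i.
For a conjugate pair |z|^2 = z * conj(z) = (product of roots) = c/a = 1/(1.337) = 0.747943, so |z| = sqrt(0.747943) = 0.8648 for both roots.
Moduli of all roots: 0.8648, 0.8648.
All moduli strictly greater than 1? No.
Verdict: Not stationary.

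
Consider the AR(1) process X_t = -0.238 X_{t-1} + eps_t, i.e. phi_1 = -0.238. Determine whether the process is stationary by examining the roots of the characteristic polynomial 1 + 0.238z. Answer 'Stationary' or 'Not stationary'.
\text{Stationary}

The AR(p) characteristic polynomial is P(z) = 1 + 0.238z.
Stationarity requires all roots to lie outside the unit circle, i.e. |z| > 1 for every root.
This is linear in z: 1 + (0.238) z = 0  =>  z = -1/(0.238) = -4.201681,  |z| = 4.201681.
Moduli of all roots: 4.2017.
All moduli strictly greater than 1? Yes.
Verdict: Stationary.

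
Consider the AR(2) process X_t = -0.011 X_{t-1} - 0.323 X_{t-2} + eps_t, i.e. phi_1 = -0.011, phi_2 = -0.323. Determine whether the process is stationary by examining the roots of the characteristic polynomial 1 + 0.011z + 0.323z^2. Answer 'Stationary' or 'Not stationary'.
\text{Stationary}

The AR(p) characteristic polynomial is P(z) = 1 + 0.011z + 0.323z^2.
Stationarity requires all roots to lie outside the unit circle, i.e. |z| > 1 for every root.
Set 1 + (0.011) z + (0.323) z^2 = 0, i.e. a z^2 + b z + c = 0 with a = 0.323, b = 0.011, c = 1.
Discriminant D = b^2 - 4ac = (0.011)^2 - 4*(0.323)*1 = 0.000121 - (1.292) = -1.291879.
D < 0, so the roots are the complex-conjugate pair z = (-b +/- i sqrt(-D)) / (2a) = -0.017 +/- 1.7595i.
For a conjugate pair |z|^2 = z * conj(z) = (product of roots) = c/a = 1/(0.323) = 3.095975, so |z| = sqrt(3.095975) = 1.7595 for both roots.
Moduli of all roots: 1.7595, 1.7595.
All moduli strictly greater than 1? Yes.
Verdict: Stationary.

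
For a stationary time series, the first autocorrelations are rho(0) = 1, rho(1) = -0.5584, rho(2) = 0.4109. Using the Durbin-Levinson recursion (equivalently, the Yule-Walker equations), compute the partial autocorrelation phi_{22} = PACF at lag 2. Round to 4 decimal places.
\phi_{22} = 0.1440

The PACF at lag k is phi_{kk}, the last component of the solution
to the Yule-Walker system G_k phi = r_k where
  (G_k)_{ij} = rho(|i - j|), (r_k)_i = rho(i), i,j = 1..k.
Equivalently, Durbin-Levinson gives phi_{kk} iteratively:
  phi_{11} = rho(1)
  phi_{kk} = [rho(k) - sum_{j=1..k-1} phi_{k-1,j} rho(k-j)]
            / [1 - sum_{j=1..k-1} phi_{k-1,j} rho(j)],
  phi_{k,j} = phi_{k-1,j} - phi_{kk} phi_{k-1,k-j},  j = 1..k-1.
Step k = 1:
  phi_11 = rho(1) = -0.5584.
Step k = 2:
  phi_22 = [rho(2) - phi_11 rho(1)] / [1 - phi_11 rho(1)] = [0.4109 - (-0.5584)(-0.5584)] / [1 - (-0.5584)(-0.5584)]
         = 0.09908944 / 0.68818944 = 0.144.
Therefore phi_{22} = 0.1440.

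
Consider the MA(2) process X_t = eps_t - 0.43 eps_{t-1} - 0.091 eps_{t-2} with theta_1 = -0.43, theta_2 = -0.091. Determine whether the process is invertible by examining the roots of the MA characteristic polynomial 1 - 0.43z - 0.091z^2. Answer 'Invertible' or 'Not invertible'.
\text{Invertible}

The MA(q) characteristic polynomial is P(z) = 1 - 0.43z - 0.091z^2.
Invertibility requires all roots to lie outside the unit circle, i.e. |z| > 1 for every root.
Set 1 + (-0.43) z + (-0.091) z^2 = 0, i.e. a z^2 + b z + c = 0 with a = -0.091, b = -0.43, c = 1.
Discriminant D = b^2 - 4ac = (-0.43)^2 - 4*(-0.091)*1 = 0.1849 - (-0.364) = 0.5489.
D >= 0, so the roots are real: z = (-b +/- sqrt(D)) / (2a) = (0.43 +/- 0.740878) / (-0.182).
  z_1 = (0.43 + 0.740878) / (-0.182) = -6.4334,   |z_1| = 6.4334.
  z_2 = (0.43 - 0.740878) / (-0.182) = 1.7081,   |z_2| = 1.7081.
Moduli of all roots: 6.4334, 1.7081.
All moduli strictly greater than 1? Yes.
Verdict: Invertible.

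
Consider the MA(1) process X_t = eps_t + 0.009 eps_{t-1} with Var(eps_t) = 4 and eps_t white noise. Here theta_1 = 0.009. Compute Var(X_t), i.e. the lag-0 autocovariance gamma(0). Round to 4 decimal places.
\gamma(0) = 4.0003

For an MA(q) process X_t = eps_t + sum_i theta_i eps_{t-i} with
Var(eps_t) = sigma^2, the variance is
  gamma(0) = sigma^2 * (1 + sum_i theta_i^2).
  sum_i theta_i^2 = (0.009)^2 = 0.000081.
  gamma(0) = 4 * (1 + 0.000081) = 4 * 1.000081 = 4.000324, which rounds to 4.0003.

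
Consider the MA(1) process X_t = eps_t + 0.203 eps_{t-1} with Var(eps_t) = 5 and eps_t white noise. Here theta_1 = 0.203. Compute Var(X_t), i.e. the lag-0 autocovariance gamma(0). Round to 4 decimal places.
\gamma(0) = 5.2060

For an MA(q) process X_t = eps_t + sum_i theta_i eps_{t-i} with
Var(eps_t) = sigma^2, the variance is
  gamma(0) = sigma^2 * (1 + sum_i theta_i^2).
  sum_i theta_i^2 = (0.203)^2 = 0.041209.
  gamma(0) = 5 * (1 + 0.041209) = 5 * 1.041209 = 5.206045, which rounds to 5.2060.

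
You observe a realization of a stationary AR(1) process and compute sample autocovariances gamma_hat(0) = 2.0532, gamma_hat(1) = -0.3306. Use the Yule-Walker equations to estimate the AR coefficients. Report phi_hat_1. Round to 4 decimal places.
\hat\phi_{1} = -0.1610

The Yule-Walker equations for an AR(p) process read, in matrix form,
  Gamma_p phi = r_p,   with   (Gamma_p)_{ij} = gamma(|i - j|),
                       (r_p)_i = gamma(i),   i,j = 1..p.
Substitute the sample gammas (Toeplitz matrix and right-hand side of size 1):
  Gamma_p = [[2.0532]]
  r_p     = [-0.3306]
With p = 1 this is the single equation gamma(0) phi_1 = gamma(1):
  phi_hat_1 = gamma(1) / gamma(0) = -0.3306 / 2.0532 = -0.1610.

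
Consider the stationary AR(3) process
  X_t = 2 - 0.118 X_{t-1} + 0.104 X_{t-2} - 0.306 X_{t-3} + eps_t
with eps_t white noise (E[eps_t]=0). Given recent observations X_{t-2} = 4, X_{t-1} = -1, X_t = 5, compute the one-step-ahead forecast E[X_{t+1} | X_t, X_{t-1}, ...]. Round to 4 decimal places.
E[X_{t+1} \mid \mathcal F_t] = 0.0820

For an AR(p) model X_t = c + sum_i phi_i X_{t-i} + eps_t, the
one-step-ahead conditional mean is
  E[X_{t+1} | X_t, ...] = c + sum_i phi_i X_{t+1-i}.
Substitute known values:
  E[X_{t+1} | ...] = 2 + (-0.118) * (5) + (0.104) * (-1) + (-0.306) * (4)
                   = 0.0820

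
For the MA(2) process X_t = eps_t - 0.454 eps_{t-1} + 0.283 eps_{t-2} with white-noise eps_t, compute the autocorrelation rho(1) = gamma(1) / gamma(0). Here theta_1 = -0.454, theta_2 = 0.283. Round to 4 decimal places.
\rho(1) = -0.4529

For an MA(q) process with theta_0 = 1, the autocovariance is
  gamma(k) = sigma^2 * sum_{i=0..q-k} theta_i * theta_{i+k},
and rho(k) = gamma(k) / gamma(0). Sigma^2 cancels.
  numerator   = (1)*(-0.454) + (-0.454)*(0.283) = -0.582482.
  denominator = (1)^2 + (-0.454)^2 + (0.283)^2 = 1.286205.
  rho(1) = -0.582482 / 1.286205 = -0.4529.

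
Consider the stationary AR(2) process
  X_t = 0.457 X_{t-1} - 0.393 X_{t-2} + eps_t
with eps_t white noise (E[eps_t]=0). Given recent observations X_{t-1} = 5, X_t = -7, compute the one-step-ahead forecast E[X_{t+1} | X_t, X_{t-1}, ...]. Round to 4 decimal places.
E[X_{t+1} \mid \mathcal F_t] = -5.1640

For an AR(p) model X_t = c + sum_i phi_i X_{t-i} + eps_t, the
one-step-ahead conditional mean is
  E[X_{t+1} | X_t, ...] = c + sum_i phi_i X_{t+1-i}.
Substitute known values:
  E[X_{t+1} | ...] = (0.457) * (-7) + (-0.393) * (5)
                   = -5.1640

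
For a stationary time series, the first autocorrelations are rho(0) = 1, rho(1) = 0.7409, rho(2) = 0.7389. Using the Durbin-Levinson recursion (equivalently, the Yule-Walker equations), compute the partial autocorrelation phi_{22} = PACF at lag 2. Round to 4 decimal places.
\phi_{22} = 0.4212

The PACF at lag k is phi_{kk}, the last component of the solution
to the Yule-Walker system G_k phi = r_k where
  (G_k)_{ij} = rho(|i - j|), (r_k)_i = rho(i), i,j = 1..k.
Equivalently, Durbin-Levinson gives phi_{kk} iteratively:
  phi_{11} = rho(1)
  phi_{kk} = [rho(k) - sum_{j=1..k-1} phi_{k-1,j} rho(k-j)]
            / [1 - sum_{j=1..k-1} phi_{k-1,j} rho(j)],
  phi_{k,j} = phi_{k-1,j} - phi_{kk} phi_{k-1,k-j},  j = 1..k-1.
Step k = 1:
  phi_11 = rho(1) = 0.7409.
Step k = 2:
  phi_22 = [rho(2) - phi_11 rho(1)] / [1 - phi_11 rho(1)] = [0.7389 - (0.7409)(0.7409)] / [1 - (0.7409)(0.7409)]
         = 0.18996719 / 0.45106719 = 0.4212.
Therefore phi_{22} = 0.4212.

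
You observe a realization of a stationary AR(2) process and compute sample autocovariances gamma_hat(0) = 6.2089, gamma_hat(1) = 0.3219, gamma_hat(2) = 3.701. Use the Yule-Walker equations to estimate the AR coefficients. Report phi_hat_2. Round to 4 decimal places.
\hat\phi_{2} = 0.5950

The Yule-Walker equations for an AR(p) process read, in matrix form,
  Gamma_p phi = r_p,   with   (Gamma_p)_{ij} = gamma(|i - j|),
                       (r_p)_i = gamma(i),   i,j = 1..p.
Substitute the sample gammas (Toeplitz matrix and right-hand side of size 2):
  Gamma_p = [[6.2089, 0.3219], [0.3219, 6.2089]]
  r_p     = [0.3219, 3.701]
Written out:
  6.2089 phi_1 + 0.3219 phi_2 = 0.3219
  0.3219 phi_1 + 6.2089 phi_2 = 3.701
Solve by Cramer's rule:
  det = gamma(0)^2 - gamma(1)^2 = (6.2089)^2 - (0.3219)^2 = 38.55043921 - 0.10361961 = 38.4468196
  phi_hat_1 = [gamma(1) gamma(0) - gamma(1) gamma(2)] / det = [(0.3219)(6.2089) - (0.3219)(3.701)] / 38.4468196 = 0.80729301 / 38.4468196 = 0.021
  phi_hat_2 = [gamma(0) gamma(2) - gamma(1)^2] / det = [(6.2089)(3.701) - (0.3219)^2] / 38.4468196 = 22.87551929 / 38.4468196 = 0.595
So phi_hat = [0.0210, 0.5950].
Therefore phi_hat_2 = 0.5950.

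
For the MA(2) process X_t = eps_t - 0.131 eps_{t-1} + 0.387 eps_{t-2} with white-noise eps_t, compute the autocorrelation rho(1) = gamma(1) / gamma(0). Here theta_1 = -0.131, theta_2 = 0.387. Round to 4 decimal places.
\rho(1) = -0.1557

For an MA(q) process with theta_0 = 1, the autocovariance is
  gamma(k) = sigma^2 * sum_{i=0..q-k} theta_i * theta_{i+k},
and rho(k) = gamma(k) / gamma(0). Sigma^2 cancels.
  numerator   = (1)*(-0.131) + (-0.131)*(0.387) = -0.181697.
  denominator = (1)^2 + (-0.131)^2 + (0.387)^2 = 1.16693.
  rho(1) = -0.181697 / 1.16693 = -0.1557.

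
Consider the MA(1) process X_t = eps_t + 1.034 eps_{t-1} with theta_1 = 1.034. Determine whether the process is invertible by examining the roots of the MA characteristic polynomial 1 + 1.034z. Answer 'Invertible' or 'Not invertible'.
\text{Not invertible}

The MA(q) characteristic polynomial is P(z) = 1 + 1.034z.
Invertibility requires all roots to lie outside the unit circle, i.e. |z| > 1 for every root.
This is linear in z: 1 + (1.034) z = 0  =>  z = -1/(1.034) = -0.967118,  |z| = 0.967118.
Moduli of all roots: 0.9671.
All moduli strictly greater than 1? No.
Verdict: Not invertible.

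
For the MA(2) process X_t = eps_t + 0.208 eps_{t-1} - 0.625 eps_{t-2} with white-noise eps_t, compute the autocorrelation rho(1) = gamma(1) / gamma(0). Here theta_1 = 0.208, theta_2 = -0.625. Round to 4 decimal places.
\rho(1) = 0.0544

For an MA(q) process with theta_0 = 1, the autocovariance is
  gamma(k) = sigma^2 * sum_{i=0..q-k} theta_i * theta_{i+k},
and rho(k) = gamma(k) / gamma(0). Sigma^2 cancels.
  numerator   = (1)*(0.208) + (0.208)*(-0.625) = 0.078.
  denominator = (1)^2 + (0.208)^2 + (-0.625)^2 = 1.433889.
  rho(1) = 0.078 / 1.433889 = 0.0544.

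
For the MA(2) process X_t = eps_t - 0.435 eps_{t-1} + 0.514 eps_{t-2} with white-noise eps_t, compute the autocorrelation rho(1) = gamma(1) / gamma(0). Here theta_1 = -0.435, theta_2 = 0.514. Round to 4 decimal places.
\rho(1) = -0.4531

For an MA(q) process with theta_0 = 1, the autocovariance is
  gamma(k) = sigma^2 * sum_{i=0..q-k} theta_i * theta_{i+k},
and rho(k) = gamma(k) / gamma(0). Sigma^2 cancels.
  numerator   = (1)*(-0.435) + (-0.435)*(0.514) = -0.65859.
  denominator = (1)^2 + (-0.435)^2 + (0.514)^2 = 1.453421.
  rho(1) = -0.65859 / 1.453421 = -0.4531.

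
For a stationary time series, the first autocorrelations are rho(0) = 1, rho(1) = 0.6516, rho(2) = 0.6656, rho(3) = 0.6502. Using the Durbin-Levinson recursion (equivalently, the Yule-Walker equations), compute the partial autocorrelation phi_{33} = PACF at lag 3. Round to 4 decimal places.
\phi_{33} = 0.2639

The PACF at lag k is phi_{kk}, the last component of the solution
to the Yule-Walker system G_k phi = r_k where
  (G_k)_{ij} = rho(|i - j|), (r_k)_i = rho(i), i,j = 1..k.
Equivalently, Durbin-Levinson gives phi_{kk} iteratively:
  phi_{11} = rho(1)
  phi_{kk} = [rho(k) - sum_{j=1..k-1} phi_{k-1,j} rho(k-j)]
            / [1 - sum_{j=1..k-1} phi_{k-1,j} rho(j)],
  phi_{k,j} = phi_{k-1,j} - phi_{kk} phi_{k-1,k-j},  j = 1..k-1.
Step k = 1:
  phi_11 = rho(1) = 0.6516.
Step k = 2:
  phi_22 = [rho(2) - phi_11 rho(1)] / [1 - phi_11 rho(1)] = [0.6656 - (0.6516)(0.6516)] / [1 - (0.6516)(0.6516)]
         = 0.24101744 / 0.57541744 = 0.418857.
  Update: phi_21 = phi_11 - phi_22 phi_11 = 0.6516 - (0.418857)(0.6516) = 0.378673.
Step k = 3:
  phi_33 = [rho(3) - phi_21 rho(2) - phi_22 rho(1)] / [1 - phi_21 rho(1) - phi_22 rho(2)]
    numerator   = 0.6502 - (0.378673)(0.6656) - (0.418857)(0.6516) = 0.12522825
    denominator = 1 - (0.378673)(0.6516) - (0.418857)(0.6656) = 0.47446567
  phi_33 = 0.12522825 / 0.47446567 = 0.2639.
Therefore phi_{33} = 0.2639.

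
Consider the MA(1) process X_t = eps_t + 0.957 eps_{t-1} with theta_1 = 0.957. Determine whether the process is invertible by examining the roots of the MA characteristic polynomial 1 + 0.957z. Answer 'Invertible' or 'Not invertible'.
\text{Invertible}

The MA(q) characteristic polynomial is P(z) = 1 + 0.957z.
Invertibility requires all roots to lie outside the unit circle, i.e. |z| > 1 for every root.
This is linear in z: 1 + (0.957) z = 0  =>  z = -1/(0.957) = -1.044932,  |z| = 1.044932.
Moduli of all roots: 1.0449.
All moduli strictly greater than 1? Yes.
Verdict: Invertible.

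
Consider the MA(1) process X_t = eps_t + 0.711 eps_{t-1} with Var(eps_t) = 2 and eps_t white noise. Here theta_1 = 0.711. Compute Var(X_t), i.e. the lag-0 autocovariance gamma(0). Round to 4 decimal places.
\gamma(0) = 3.0110

For an MA(q) process X_t = eps_t + sum_i theta_i eps_{t-i} with
Var(eps_t) = sigma^2, the variance is
  gamma(0) = sigma^2 * (1 + sum_i theta_i^2).
  sum_i theta_i^2 = (0.711)^2 = 0.505521.
  gamma(0) = 2 * (1 + 0.505521) = 2 * 1.505521 = 3.011042, which rounds to 3.0110.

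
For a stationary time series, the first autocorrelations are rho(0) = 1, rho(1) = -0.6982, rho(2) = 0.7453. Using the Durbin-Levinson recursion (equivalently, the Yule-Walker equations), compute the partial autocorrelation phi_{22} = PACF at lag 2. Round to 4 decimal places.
\phi_{22} = 0.5030

The PACF at lag k is phi_{kk}, the last component of the solution
to the Yule-Walker system G_k phi = r_k where
  (G_k)_{ij} = rho(|i - j|), (r_k)_i = rho(i), i,j = 1..k.
Equivalently, Durbin-Levinson gives phi_{kk} iteratively:
  phi_{11} = rho(1)
  phi_{kk} = [rho(k) - sum_{j=1..k-1} phi_{k-1,j} rho(k-j)]
            / [1 - sum_{j=1..k-1} phi_{k-1,j} rho(j)],
  phi_{k,j} = phi_{k-1,j} - phi_{kk} phi_{k-1,k-j},  j = 1..k-1.
Step k = 1:
  phi_11 = rho(1) = -0.6982.
Step k = 2:
  phi_22 = [rho(2) - phi_11 rho(1)] / [1 - phi_11 rho(1)] = [0.7453 - (-0.6982)(-0.6982)] / [1 - (-0.6982)(-0.6982)]
         = 0.25781676 / 0.51251676 = 0.503.
Therefore phi_{22} = 0.5030.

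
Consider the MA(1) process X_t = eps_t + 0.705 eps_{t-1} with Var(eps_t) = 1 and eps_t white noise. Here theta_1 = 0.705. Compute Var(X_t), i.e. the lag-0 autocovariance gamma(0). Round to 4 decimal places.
\gamma(0) = 1.4970

For an MA(q) process X_t = eps_t + sum_i theta_i eps_{t-i} with
Var(eps_t) = sigma^2, the variance is
  gamma(0) = sigma^2 * (1 + sum_i theta_i^2).
  sum_i theta_i^2 = (0.705)^2 = 0.497025.
  gamma(0) = 1 * (1 + 0.497025) = 1 * 1.497025 = 1.497025, which rounds to 1.4970.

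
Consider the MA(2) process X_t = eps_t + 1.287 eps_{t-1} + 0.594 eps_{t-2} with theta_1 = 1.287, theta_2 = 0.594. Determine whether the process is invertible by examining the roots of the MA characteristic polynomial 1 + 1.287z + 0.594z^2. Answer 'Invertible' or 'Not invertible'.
\text{Invertible}

The MA(q) characteristic polynomial is P(z) = 1 + 1.287z + 0.594z^2.
Invertibility requires all roots to lie outside the unit circle, i.e. |z| > 1 for every root.
Set 1 + (1.287) z + (0.594) z^2 = 0, i.e. a z^2 + b z + c = 0 with a = 0.594, b = 1.287, c = 1.
Discriminant D = b^2 - 4ac = (1.287)^2 - 4*(0.594)*1 = 1.656369 - (2.376) = -0.719631.
D < 0, so the roots are the complex-conjugate pair z = (-b +/- i sqrt(-D)) / (2a) = -1.0833 +/- 0.7141i.
For a conjugate pair |z|^2 = z * conj(z) = (product of roots) = c/a = 1/(0.594) = 1.683502, so |z| = sqrt(1.683502) = 1.2975 for both roots.
Moduli of all roots: 1.2975, 1.2975.
All moduli strictly greater than 1? Yes.
Verdict: Invertible.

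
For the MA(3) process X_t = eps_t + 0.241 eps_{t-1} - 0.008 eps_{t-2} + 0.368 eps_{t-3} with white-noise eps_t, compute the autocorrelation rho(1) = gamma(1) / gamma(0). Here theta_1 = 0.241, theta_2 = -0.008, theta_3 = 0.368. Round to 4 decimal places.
\rho(1) = 0.1978

For an MA(q) process with theta_0 = 1, the autocovariance is
  gamma(k) = sigma^2 * sum_{i=0..q-k} theta_i * theta_{i+k},
and rho(k) = gamma(k) / gamma(0). Sigma^2 cancels.
  numerator   = (1)*(0.241) + (0.241)*(-0.008) + (-0.008)*(0.368) = 0.236128.
  denominator = (1)^2 + (0.241)^2 + (-0.008)^2 + (0.368)^2 = 1.193569.
  rho(1) = 0.236128 / 1.193569 = 0.1978.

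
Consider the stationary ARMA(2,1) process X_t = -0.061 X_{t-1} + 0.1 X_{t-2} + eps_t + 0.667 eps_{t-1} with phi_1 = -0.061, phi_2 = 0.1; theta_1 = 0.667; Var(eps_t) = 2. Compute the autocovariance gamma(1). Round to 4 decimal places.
\gamma(1) = 1.2959

Multiply the model equation by X_{t-k} and take expectations. With theta_0 = psi_0 = 1 and psi_j the MA(infinity) weights, this gives
  gamma(k) - sum_i phi_i gamma(k-i) = c_k,
  c_k = sigma^2 * sum_{j=k..q} theta_j psi_{j-k}   (c_k = 0 for k > q),
using gamma(-m) = gamma(m).
psi-weights needed (psi_j = theta_j + sum_i phi_i psi_{j-i}):
  psi_1 = theta_1 + phi_1 = 0.667 + (-0.061) = 0.606
Right-hand sides:
  c_0 = sigma^2 (1 + theta_1 psi_1) = 2 * (1 + (0.667)(0.606)) = 2 * 1.404202 = 2.808404
  c_1 = sigma^2 theta_1 = 2 * (0.667) = 1.334
  c_2 = 0
Equations for k = 0, 1, 2 (AR order 2, c_2 = 0):
  (E0) gamma(0) = phi_1 gamma(1) + phi_2 gamma(2) + c_0
  (E1) gamma(1) = phi_1 gamma(0) + phi_2 gamma(1) + c_1
  (E2) gamma(2) = phi_1 gamma(1) + phi_2 gamma(0)
From (E1): gamma(1) = A gamma(0) + B with
  A = phi_1 / (1 - phi_2) = -0.061 / 0.9 = -0.067778,   B = c_1 / (1 - phi_2) = 1.334 / 0.9 = 1.482222.
Insert (E2) into (E0): gamma(0) (1 - phi_2^2) = phi_1 (1 + phi_2) gamma(1) + c_0.
  phi_1 (1 + phi_2) = (-0.061)(1.1) = -0.0671,   1 - phi_2^2 = 0.99.
Replace gamma(1) by A gamma(0) + B and collect gamma(0):
  gamma(0) [0.99 - (-0.0671)(-0.067778)] = (-0.0671)(1.482222) + 2.808404
  gamma(0) * 0.985452 = 2.708947
  gamma(0) = 2.708947 / 0.985452 = 2.748938.
  gamma(1) = A gamma(0) + B = (-0.067778)(2.748938) + (1.482222) = 1.295905.
Therefore gamma(1) = 1.2959 (to 4 decimal places).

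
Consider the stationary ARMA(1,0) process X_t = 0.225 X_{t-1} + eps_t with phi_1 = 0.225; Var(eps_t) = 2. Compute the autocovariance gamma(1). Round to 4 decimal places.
\gamma(1) = 0.4740

Multiply the model equation by X_{t-k} and take expectations. With theta_0 = psi_0 = 1 and psi_j the MA(infinity) weights, this gives
  gamma(k) - sum_i phi_i gamma(k-i) = c_k,
  c_k = sigma^2 * sum_{j=k..q} theta_j psi_{j-k}   (c_k = 0 for k > q),
using gamma(-m) = gamma(m).
Pure AR (q = 0): c_0 = sigma^2 = 2, c_k = 0 for k >= 1.
Equations for k = 0 and k = 1 (AR order 1):
  gamma(0) = phi_1 gamma(1) + c_0
  gamma(1) = phi_1 gamma(0) + c_1
Substituting the second into the first: gamma(0) (1 - phi_1^2) = c_0 + phi_1 c_1, so
  gamma(0) = c_0 / (1 - phi_1^2) = 2 / (1 - (0.225)^2) = 2 / 0.949375 = 2.106649.
  gamma(1) = phi_1 gamma(0) = (0.225)(2.106649) = 0.473996.
Therefore gamma(1) = 0.4740 (to 4 decimal places).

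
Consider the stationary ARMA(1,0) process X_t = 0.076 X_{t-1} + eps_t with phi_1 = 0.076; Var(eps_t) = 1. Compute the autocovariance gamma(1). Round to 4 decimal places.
\gamma(1) = 0.0764

Multiply the model equation by X_{t-k} and take expectations. With theta_0 = psi_0 = 1 and psi_j the MA(infinity) weights, this gives
  gamma(k) - sum_i phi_i gamma(k-i) = c_k,
  c_k = sigma^2 * sum_{j=k..q} theta_j psi_{j-k}   (c_k = 0 for k > q),
using gamma(-m) = gamma(m).
Pure AR (q = 0): c_0 = sigma^2 = 1, c_k = 0 for k >= 1.
Equations for k = 0 and k = 1 (AR order 1):
  gamma(0) = phi_1 gamma(1) + c_0
  gamma(1) = phi_1 gamma(0) + c_1
Substituting the second into the first: gamma(0) (1 - phi_1^2) = c_0 + phi_1 c_1, so
  gamma(0) = c_0 / (1 - phi_1^2) = 1 / (1 - (0.076)^2) = 1 / 0.994224 = 1.00581.
  gamma(1) = phi_1 gamma(0) = (0.076)(1.00581) = 0.076442.
Therefore gamma(1) = 0.0764 (to 4 decimal places).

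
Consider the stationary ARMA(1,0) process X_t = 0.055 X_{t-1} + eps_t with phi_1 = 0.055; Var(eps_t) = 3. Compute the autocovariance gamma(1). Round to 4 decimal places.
\gamma(1) = 0.1655

Multiply the model equation by X_{t-k} and take expectations. With theta_0 = psi_0 = 1 and psi_j the MA(infinity) weights, this gives
  gamma(k) - sum_i phi_i gamma(k-i) = c_k,
  c_k = sigma^2 * sum_{j=k..q} theta_j psi_{j-k}   (c_k = 0 for k > q),
using gamma(-m) = gamma(m).
Pure AR (q = 0): c_0 = sigma^2 = 3, c_k = 0 for k >= 1.
Equations for k = 0 and k = 1 (AR order 1):
  gamma(0) = phi_1 gamma(1) + c_0
  gamma(1) = phi_1 gamma(0) + c_1
Substituting the second into the first: gamma(0) (1 - phi_1^2) = c_0 + phi_1 c_1, so
  gamma(0) = c_0 / (1 - phi_1^2) = 3 / (1 - (0.055)^2) = 3 / 0.996975 = 3.009103.
  gamma(1) = phi_1 gamma(0) = (0.055)(3.009103) = 0.165501.
Therefore gamma(1) = 0.1655 (to 4 decimal places).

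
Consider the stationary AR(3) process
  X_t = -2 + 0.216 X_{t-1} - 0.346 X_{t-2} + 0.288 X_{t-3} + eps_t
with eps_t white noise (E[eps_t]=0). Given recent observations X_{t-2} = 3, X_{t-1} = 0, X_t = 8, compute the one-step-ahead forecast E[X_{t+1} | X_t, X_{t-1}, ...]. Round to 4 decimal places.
E[X_{t+1} \mid \mathcal F_t] = 0.5920

For an AR(p) model X_t = c + sum_i phi_i X_{t-i} + eps_t, the
one-step-ahead conditional mean is
  E[X_{t+1} | X_t, ...] = c + sum_i phi_i X_{t+1-i}.
Substitute known values:
  E[X_{t+1} | ...] = -2 + (0.216) * (8) + (-0.346) * (0) + (0.288) * (3)
                   = 0.5920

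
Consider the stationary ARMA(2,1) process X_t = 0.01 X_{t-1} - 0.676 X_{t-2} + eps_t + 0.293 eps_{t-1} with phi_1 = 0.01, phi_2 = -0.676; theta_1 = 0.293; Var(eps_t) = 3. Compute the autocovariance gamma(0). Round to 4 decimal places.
\gamma(0) = 6.0184

Multiply the model equation by X_{t-k} and take expectations. With theta_0 = psi_0 = 1 and psi_j the MA(infinity) weights, this gives
  gamma(k) - sum_i phi_i gamma(k-i) = c_k,
  c_k = sigma^2 * sum_{j=k..q} theta_j psi_{j-k}   (c_k = 0 for k > q),
using gamma(-m) = gamma(m).
psi-weights needed (psi_j = theta_j + sum_i phi_i psi_{j-i}):
  psi_1 = theta_1 + phi_1 = 0.293 + (0.01) = 0.303
Right-hand sides:
  c_0 = sigma^2 (1 + theta_1 psi_1) = 3 * (1 + (0.293)(0.303)) = 3 * 1.088779 = 3.266337
  c_1 = sigma^2 theta_1 = 3 * (0.293) = 0.879
  c_2 = 0
Equations for k = 0, 1, 2 (AR order 2, c_2 = 0):
  (E0) gamma(0) = phi_1 gamma(1) + phi_2 gamma(2) + c_0
  (E1) gamma(1) = phi_1 gamma(0) + phi_2 gamma(1) + c_1
  (E2) gamma(2) = phi_1 gamma(1) + phi_2 gamma(0)
From (E1): gamma(1) = A gamma(0) + B with
  A = phi_1 / (1 - phi_2) = 0.01 / 1.676 = 0.005967,   B = c_1 / (1 - phi_2) = 0.879 / 1.676 = 0.524463.
Insert (E2) into (E0): gamma(0) (1 - phi_2^2) = phi_1 (1 + phi_2) gamma(1) + c_0.
  phi_1 (1 + phi_2) = (0.01)(0.324) = 0.00324,   1 - phi_2^2 = 0.543024.
Replace gamma(1) by A gamma(0) + B and collect gamma(0):
  gamma(0) [0.543024 - (0.00324)(0.005967)] = (0.00324)(0.524463) + 3.266337
  gamma(0) * 0.543005 = 3.268036
  gamma(0) = 3.268036 / 0.543005 = 6.018431.
Therefore gamma(0) = 6.0184 (to 4 decimal places).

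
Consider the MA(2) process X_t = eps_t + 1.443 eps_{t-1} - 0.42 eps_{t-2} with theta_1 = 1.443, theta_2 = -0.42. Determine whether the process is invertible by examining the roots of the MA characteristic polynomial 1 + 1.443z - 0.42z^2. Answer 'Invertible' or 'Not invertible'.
\text{Not invertible}

The MA(q) characteristic polynomial is P(z) = 1 + 1.443z - 0.42z^2.
Invertibility requires all roots to lie outside the unit circle, i.e. |z| > 1 for every root.
Set 1 + (1.443) z + (-0.42) z^2 = 0, i.e. a z^2 + b z + c = 0 with a = -0.42, b = 1.443, c = 1.
Discriminant D = b^2 - 4ac = (1.443)^2 - 4*(-0.42)*1 = 2.082249 - (-1.68) = 3.762249.
D >= 0, so the roots are real: z = (-b +/- sqrt(D)) / (2a) = (-1.443 +/- 1.939652) / (-0.84).
  z_1 = (-1.443 + 1.939652) / (-0.84) = -0.5913,   |z_1| = 0.5913.
  z_2 = (-1.443 - 1.939652) / (-0.84) = 4.027,   |z_2| = 4.027.
Moduli of all roots: 0.5913, 4.0270.
All moduli strictly greater than 1? No.
Verdict: Not invertible.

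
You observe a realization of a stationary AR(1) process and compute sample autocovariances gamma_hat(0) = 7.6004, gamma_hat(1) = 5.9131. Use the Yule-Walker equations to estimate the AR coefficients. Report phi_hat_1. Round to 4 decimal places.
\hat\phi_{1} = 0.7780

The Yule-Walker equations for an AR(p) process read, in matrix form,
  Gamma_p phi = r_p,   with   (Gamma_p)_{ij} = gamma(|i - j|),
                       (r_p)_i = gamma(i),   i,j = 1..p.
Substitute the sample gammas (Toeplitz matrix and right-hand side of size 1):
  Gamma_p = [[7.6004]]
  r_p     = [5.9131]
With p = 1 this is the single equation gamma(0) phi_1 = gamma(1):
  phi_hat_1 = gamma(1) / gamma(0) = 5.9131 / 7.6004 = 0.7780.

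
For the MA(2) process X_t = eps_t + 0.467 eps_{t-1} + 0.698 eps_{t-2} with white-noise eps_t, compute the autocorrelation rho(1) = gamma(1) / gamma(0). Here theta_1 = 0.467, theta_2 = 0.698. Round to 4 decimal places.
\rho(1) = 0.4650

For an MA(q) process with theta_0 = 1, the autocovariance is
  gamma(k) = sigma^2 * sum_{i=0..q-k} theta_i * theta_{i+k},
and rho(k) = gamma(k) / gamma(0). Sigma^2 cancels.
  numerator   = (1)*(0.467) + (0.467)*(0.698) = 0.792966.
  denominator = (1)^2 + (0.467)^2 + (0.698)^2 = 1.705293.
  rho(1) = 0.792966 / 1.705293 = 0.4650.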